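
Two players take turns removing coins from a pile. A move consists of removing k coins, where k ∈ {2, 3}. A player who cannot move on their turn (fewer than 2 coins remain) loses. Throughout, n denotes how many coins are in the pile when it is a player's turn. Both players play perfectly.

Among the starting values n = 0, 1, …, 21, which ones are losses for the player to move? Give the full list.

Label each position W (a win for the player to move) or L (a loss). A position with no legal move is L; any other position is W exactly when some move reaches an L, and L when every move reaches a W.
n=0: no move → L
n=1: no move → L
n=2: W (go to 0, an L position)
n=3: W (go to 1, an L position)
n=4: W (go to 1, an L position)
n=5: L (options 3(W), 2(W) are all W)
n=6: L (options 4(W), 3(W) are all W)
n=7: W (go to 5, an L position)
n=8: W (go to 6, an L position)
n=9: W (go to 6, an L position)
n=10: L (options 8(W), 7(W) are all W)
n=11: L (options 9(W), 8(W) are all W)
n=12: W (go to 10, an L position)
n=13: W (go to 11, an L position)
n=14: W (go to 11, an L position)
n=15: L (options 13(W), 12(W) are all W)
n=16: L (options 14(W), 13(W) are all W)
n=17: W (go to 15, an L position)
n=18: W (go to 16, an L position)
n=19: W (go to 16, an L position)
n=20: L (options 18(W), 17(W) are all W)
n=21: L (options 19(W), 18(W) are all W)
Reading off the rows marked L gives the requested list; there are 10 such values of n.

0, 1, 5, 6, 10, 11, 15, 16, 20, 21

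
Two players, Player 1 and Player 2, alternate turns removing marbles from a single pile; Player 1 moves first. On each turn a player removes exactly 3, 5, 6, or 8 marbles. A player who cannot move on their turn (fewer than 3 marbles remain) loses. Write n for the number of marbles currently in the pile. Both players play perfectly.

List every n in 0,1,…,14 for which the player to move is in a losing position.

Use the standard recursion: the mover loses at a terminal position; elsewhere, the mover wins exactly when some move hands the opponent an L position.
n=0: no move → L
n=1: no move → L
n=2: no move → L
n=3: can move to 0, which is L ⇒ W
n=4: can move to 1, which is L ⇒ W
n=5: can move to 2, which is L ⇒ W
n=6: can move to 1, which is L ⇒ W
n=7: can move to 2, which is L ⇒ W
n=8: can move to 2, which is L ⇒ W
n=9: can move to 1, which is L ⇒ W
n=10: can move to 2, which is L ⇒ W
n=11: moves to 8(W), 6(W), 5(W), 3(W); every one is W ⇒ L
n=12: moves to 9(W), 7(W), 6(W), 4(W); every one is W ⇒ L
n=13: moves to 10(W), 8(W), 7(W), 5(W); every one is W ⇒ L
n=14: can move to 11, which is L ⇒ W
The losing starting values of n are exactly the entries labelled L in this table (6 of them).

0, 1, 2, 11, 12, 13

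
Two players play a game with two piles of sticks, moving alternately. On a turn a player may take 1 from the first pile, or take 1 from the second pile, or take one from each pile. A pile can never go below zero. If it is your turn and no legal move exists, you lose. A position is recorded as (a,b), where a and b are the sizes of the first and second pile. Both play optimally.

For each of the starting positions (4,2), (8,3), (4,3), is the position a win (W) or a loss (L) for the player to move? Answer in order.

(4,2): L, (8,3): W, (4,3): W

Classify positions by backward induction: terminal positions (no move available) are L. From any other position, the mover wins iff some move reaches an L.
No move ever increases a pile, so every position that can arise here has a ≤ 8 and b ≤ 3; it is enough to label the cells with 0 ≤ a ≤ 8 and 0 ≤ b ≤ 3.
Every move lowers a or b (never raises either), so fill the grid row by row in increasing a, and left to right within a row: each cell's successors are then already labelled.
      b=0  b=1  b=2  b=3
a=0:    L    W    L    W
a=1:    W    W    W    W
a=2:    L    W    L    W
a=3:    W    W    W    W
a=4:    L    W    L    W
a=5:    W    W    W    W
a=6:    L    W    L    W
a=7:    W    W    W    W
a=8:    L    W    L    W
Cells with no legal move (terminal, hence L): (0,0).
The remaining L cells, each justified by listing all of its moves:
(0,2): the only move is to (0,1)(W), a W ⇒ L
(2,0): the only move is to (1,0)(W), a W ⇒ L
(2,2): moves to (1,2)(W), (2,1)(W), (1,1)(W); every one is W ⇒ L
(4,0): the only move is to (3,0)(W), a W ⇒ L
(4,2): moves to (3,2)(W), (4,1)(W), (3,1)(W); every one is W ⇒ L
(6,0): the only move is to (5,0)(W), a W ⇒ L
(6,2): moves to (5,2)(W), (6,1)(W), (5,1)(W); every one is W ⇒ L
(8,0): the only move is to (7,0)(W), a W ⇒ L
(8,2): moves to (7,2)(W), (8,1)(W), (7,1)(W); every one is W ⇒ L
Every other cell has at least one move into one of the L cells above, so it is W.
(4,2): one of the L cells justified above, so L
(8,3): the move to (8,2) reaches an L cell, so W
(4,3): the move to (4,2) reaches an L cell, so W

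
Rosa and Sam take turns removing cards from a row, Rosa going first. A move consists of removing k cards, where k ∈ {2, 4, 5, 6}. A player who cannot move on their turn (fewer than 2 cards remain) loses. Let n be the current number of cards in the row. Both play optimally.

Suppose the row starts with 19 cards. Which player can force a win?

Rosa wins.

Classify positions by backward induction: terminal positions (no move available) are L. From any other position, the mover wins iff some move reaches an L.
n=0: no move → L
n=1: no move → L
n=2: can move to 0, which is L ⇒ W
n=3: can move to 1, which is L ⇒ W
n=4: can move to 0, which is L ⇒ W
n=5: can move to 1, which is L ⇒ W
n=6: can move to 1, which is L ⇒ W
n=7: can move to 1, which is L ⇒ W
n=8: moves to 6(W), 4(W), 3(W), 2(W); every one is W ⇒ L
n=9: moves to 7(W), 5(W), 4(W), 3(W); every one is W ⇒ L
n=10: can move to 8, which is L ⇒ W
n=11: can move to 9, which is L ⇒ W
n=12: can move to 8, which is L ⇒ W
n=13: can move to 9, which is L ⇒ W
n=14: can move to 9, which is L ⇒ W
n=15: can move to 9, which is L ⇒ W
n=16: moves to 14(W), 12(W), 11(W), 10(W); every one is W ⇒ L
n=17: moves to 15(W), 13(W), 12(W), 11(W); every one is W ⇒ L
n=18: can move to 16, which is L ⇒ W
n=19: can move to 17, which is L ⇒ W
From 19 Rosa can remove 2, leaving 17, reaching an L position.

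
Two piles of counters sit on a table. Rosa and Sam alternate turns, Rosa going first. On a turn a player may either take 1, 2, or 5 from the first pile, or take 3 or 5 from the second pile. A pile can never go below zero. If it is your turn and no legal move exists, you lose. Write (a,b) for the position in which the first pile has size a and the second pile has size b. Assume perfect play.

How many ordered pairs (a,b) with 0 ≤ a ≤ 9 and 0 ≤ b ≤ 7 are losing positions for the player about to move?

Label each position W (a win for the player to move) or L (a loss). A position with no legal move is L; any other position is W exactly when some move reaches an L, and L when every move reaches a W.
Every move lowers a or b (never raises either), so fill the grid row by row in increasing a, and left to right within a row: each cell's successors are then already labelled.
      b=0  b=1  b=2  b=3  b=4  b=5  b=6  b=7
a=0:    L    L    L    W    W    W    W    W
a=1:    W    W    W    L    L    L    W    W
a=2:    W    W    W    W    W    W    L    L
a=3:    L    L    L    W    W    W    W    W
a=4:    W    W    W    L    L    L    W    W
a=5:    W    W    W    W    W    W    L    L
a=6:    L    L    L    W    W    W    W    W
a=7:    W    W    W    L    L    L    W    W
a=8:    W    W    W    W    W    W    L    L
a=9:    L    L    L    W    W    W    W    W
Cells with no legal move (terminal, hence L): (0,0), (0,1), (0,2).
The remaining L cells, each justified by listing all of its moves:
(1,3): only reaches (0,3)(W), (1,0)(W), all W → L
(1,4): only reaches (0,4)(W), (1,1)(W), all W → L
(1,5): only reaches (0,5)(W), (1,2)(W), (1,0)(W), all W → L
(2,6): only reaches (1,6)(W), (0,6)(W), (2,3)(W), (2,1)(W), all W → L
(2,7): only reaches (1,7)(W), (0,7)(W), (2,4)(W), (2,2)(W), all W → L
(3,0): only reaches (2,0)(W), (1,0)(W), all W → L
(3,1): only reaches (2,1)(W), (1,1)(W), all W → L
(3,2): only reaches (2,2)(W), (1,2)(W), all W → L
(4,3): only reaches (3,3)(W), (2,3)(W), (4,0)(W), all W → L
(4,4): only reaches (3,4)(W), (2,4)(W), (4,1)(W), all W → L
(4,5): only reaches (3,5)(W), (2,5)(W), (4,2)(W), (4,0)(W), all W → L
(5,6): only reaches (4,6)(W), (3,6)(W), (0,6)(W), (5,3)(W), (5,1)(W), all W → L
(5,7): only reaches (4,7)(W), (3,7)(W), (0,7)(W), (5,4)(W), (5,2)(W), all W → L
(6,0): only reaches (5,0)(W), (4,0)(W), (1,0)(W), all W → L
(6,1): only reaches (5,1)(W), (4,1)(W), (1,1)(W), all W → L
(6,2): only reaches (5,2)(W), (4,2)(W), (1,2)(W), all W → L
(7,3): only reaches (6,3)(W), (5,3)(W), (2,3)(W), (7,0)(W), all W → L
(7,4): only reaches (6,4)(W), (5,4)(W), (2,4)(W), (7,1)(W), all W → L
(7,5): only reaches (6,5)(W), (5,5)(W), (2,5)(W), (7,2)(W), (7,0)(W), all W → L
(8,6): only reaches (7,6)(W), (6,6)(W), (3,6)(W), (8,3)(W), (8,1)(W), all W → L
(8,7): only reaches (7,7)(W), (6,7)(W), (3,7)(W), (8,4)(W), (8,2)(W), all W → L
(9,0): only reaches (8,0)(W), (7,0)(W), (4,0)(W), all W → L
(9,1): only reaches (8,1)(W), (7,1)(W), (4,1)(W), all W → L
(9,2): only reaches (8,2)(W), (7,2)(W), (4,2)(W), all W → L
Every other cell has at least one move into one of the L cells above, so it is W.
L cells per row: a=0: 3, a=1: 3, a=2: 2, a=3: 3, a=4: 3, a=5: 2, a=6: 3, a=7: 3, a=8: 2, a=9: 3; total 27.

27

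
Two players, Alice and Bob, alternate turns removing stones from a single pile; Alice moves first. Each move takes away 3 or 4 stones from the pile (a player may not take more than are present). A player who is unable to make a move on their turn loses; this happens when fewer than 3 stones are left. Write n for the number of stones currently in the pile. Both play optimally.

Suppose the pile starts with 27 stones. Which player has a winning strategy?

Label each position W (a win for the player to move) or L (a loss). A position with no legal move is L; any other position is W exactly when some move reaches an L, and L when every move reaches a W.
n=0: no move → L
n=1: no move → L
n=2: no move → L
n=3: W (go to 0, an L position)
n=4: W (go to 1, an L position)
n=5: W (go to 2, an L position)
n=6: W (go to 2, an L position)
n=7: L (options 4(W), 3(W) are all W)
n=8: L (options 5(W), 4(W) are all W)
n=9: L (options 6(W), 5(W) are all W)
n=10: W (go to 7, an L position)
n=11: W (go to 8, an L position)
n=12: W (go to 9, an L position)
n=13: W (go to 9, an L position)
n=14: L (options 11(W), 10(W) are all W)
n=15: L (options 12(W), 11(W) are all W)
n=16: L (options 13(W), 12(W) are all W)
n=17: W (go to 14, an L position)
n=18: W (go to 15, an L position)
n=19: W (go to 16, an L position)
n=20: W (go to 16, an L position)
n=21: L (options 18(W), 17(W) are all W)
n=22: L (options 19(W), 18(W) are all W)
n=23: L (options 20(W), 19(W) are all W)
n=24: W (go to 21, an L position)
n=25: W (go to 22, an L position)
n=26: W (go to 23, an L position)
n=27: W (go to 23, an L position)
The starting position 27 is W: Alice should remove 4, leaving 23, handing over an L position.

Alice wins.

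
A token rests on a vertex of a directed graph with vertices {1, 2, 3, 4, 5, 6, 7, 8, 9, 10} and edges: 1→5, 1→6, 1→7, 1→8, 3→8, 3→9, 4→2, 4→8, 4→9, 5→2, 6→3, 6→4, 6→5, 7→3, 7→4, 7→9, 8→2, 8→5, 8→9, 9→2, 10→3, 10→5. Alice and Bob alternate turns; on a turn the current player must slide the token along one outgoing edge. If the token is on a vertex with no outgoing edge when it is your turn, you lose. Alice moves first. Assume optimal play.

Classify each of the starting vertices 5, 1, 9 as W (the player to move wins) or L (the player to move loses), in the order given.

Label each position W (a win for the player to move) or L (a loss). A position with no legal move is L; any other position is W exactly when some move reaches an L, and L when every move reaches a W.
Every edge goes from a vertex to one that appears earlier in the order 2, 5, 9, 8, 4, 3, 10, 7, 6, 1, so processing vertices in that order labels each vertex after all of its successors.
2: no outgoing edge → L
5: W (go to 2, an L position)
9: W (go to 2, an L position)
8: W (go to 2, an L position)
4: W (go to 2, an L position)
3: L (options 8(W), 9(W) are all W)
10: W (go to 3, an L position)
7: W (go to 3, an L position)
6: W (go to 3, an L position)
1: L (options 6(W), 7(W), 8(W), 5(W) are all W)

5: W, 1: L, 9: W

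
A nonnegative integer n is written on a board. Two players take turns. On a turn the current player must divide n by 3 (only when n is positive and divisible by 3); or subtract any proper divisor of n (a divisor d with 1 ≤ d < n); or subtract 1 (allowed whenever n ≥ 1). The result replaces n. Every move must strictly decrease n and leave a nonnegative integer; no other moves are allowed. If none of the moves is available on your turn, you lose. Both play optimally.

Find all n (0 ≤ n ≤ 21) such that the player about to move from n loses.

0, 2, 5, 7, 9, 11, 13, 16, 19

Classify positions by backward induction: terminal positions (no move available) are L. From any other position, the mover wins iff some move reaches an L.
n=0: no move → L
n=1: →0(L), so W
n=2: →1(W) only, which is W, so L
n=3: →2(L), so W
n=4: →2(L), so W
n=5: →4(W) only, which is W, so L
n=6: →2(L), so W
n=7: →6(W) only, which is W, so L
n=8: →7(L), so W
n=9: →3(W), 6(W), 8(W) — all W, so L
n=10: →5(L), so W
n=11: →10(W) only, which is W, so L
n=12: →9(L), so W
n=13: →12(W) only, which is W, so L
n=14: →7(L), so W
n=15: →5(L), so W
n=16: →8(W), 12(W), 14(W), 15(W) — all W, so L
n=17: →16(L), so W
n=18: →9(L), so W
n=19: →18(W) only, which is W, so L
n=20: →16(L), so W
n=21: →7(L), so W
The losing starting values of n are exactly the entries labelled L in this table (9 of them).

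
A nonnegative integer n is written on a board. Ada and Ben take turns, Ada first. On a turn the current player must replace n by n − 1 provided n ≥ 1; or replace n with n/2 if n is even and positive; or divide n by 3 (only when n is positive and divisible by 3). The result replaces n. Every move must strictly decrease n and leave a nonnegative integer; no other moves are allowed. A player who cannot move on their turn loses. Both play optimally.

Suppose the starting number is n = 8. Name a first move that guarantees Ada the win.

Positions with no move are L. A position that does have a move is losing for the player to move precisely when every available move leads to a winning position for the opponent. Fill in the labels:
n=0: no move → L
n=1: W (go to 0, an L position)
n=2: L (sole option 1(W) is W)
n=3: W (go to 2, an L position)
n=4: W (go to 2, an L position)
n=5: L (sole option 4(W) is W)
n=6: W (go to 2, an L position)
n=7: L (sole option 6(W) is W)
n=8: W (go to 7, an L position)
From 8, the L positions reachable in one move are: 7.

Move to 7.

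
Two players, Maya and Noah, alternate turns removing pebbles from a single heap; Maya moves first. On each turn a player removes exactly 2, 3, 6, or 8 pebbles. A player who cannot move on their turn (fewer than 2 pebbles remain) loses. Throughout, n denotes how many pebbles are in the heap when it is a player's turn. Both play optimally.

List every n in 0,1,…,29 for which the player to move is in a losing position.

0, 1, 5, 10, 14, 15, 19, 24, 28, 29

Build the W/L table. Terminal = L. A non-terminal position is W if it has a move to some L; otherwise it is L.
n=0: no move → L
n=1: no move → L
n=2: W (go to 0, an L position)
n=3: W (go to 1, an L position)
n=4: W (go to 1, an L position)
n=5: L (options 3(W), 2(W) are all W)
n=6: W (go to 0, an L position)
n=7: W (go to 5, an L position)
n=8: W (go to 5, an L position)
n=9: W (go to 1, an L position)
n=10: L (options 8(W), 7(W), 4(W), 2(W) are all W)
n=11: W (go to 5, an L position)
n=12: W (go to 10, an L position)
n=13: W (go to 10, an L position)
n=14: L (options 12(W), 11(W), 8(W), 6(W) are all W)
n=15: L (options 13(W), 12(W), 9(W), 7(W) are all W)
n=16: W (go to 14, an L position)
n=17: W (go to 15, an L position)
n=18: W (go to 15, an L position)
n=19: L (options 17(W), 16(W), 13(W), 11(W) are all W)
n=20: W (go to 14, an L position)
n=21: W (go to 19, an L position)
n=22: W (go to 19, an L position)
n=23: W (go to 15, an L position)
n=24: L (options 22(W), 21(W), 18(W), 16(W) are all W)
n=25: W (go to 19, an L position)
n=26: W (go to 24, an L position)
n=27: W (go to 24, an L position)
n=28: L (options 26(W), 25(W), 22(W), 20(W) are all W)
n=29: L (options 27(W), 26(W), 23(W), 21(W) are all W)
Reading off the rows marked L gives the requested list; there are 10 such values of n.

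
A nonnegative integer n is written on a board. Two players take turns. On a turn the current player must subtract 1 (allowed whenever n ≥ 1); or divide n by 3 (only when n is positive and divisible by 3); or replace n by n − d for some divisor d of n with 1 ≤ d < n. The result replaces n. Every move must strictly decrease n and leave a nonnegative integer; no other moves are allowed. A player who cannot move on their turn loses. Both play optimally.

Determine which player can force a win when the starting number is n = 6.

Use the standard recursion: the mover loses at a terminal position; elsewhere, the mover wins exactly when some move hands the opponent an L position.
n=0: no move → L
n=1: can move to 0, which is L ⇒ W
n=2: the only move is to 1(W), a W ⇒ L
n=3: can move to 2, which is L ⇒ W
n=4: can move to 2, which is L ⇒ W
n=5: the only move is to 4(W), a W ⇒ L
n=6: can move to 2, which is L ⇒ W
From 6 the player to move can move to 2, reaching an L position.

The first player wins.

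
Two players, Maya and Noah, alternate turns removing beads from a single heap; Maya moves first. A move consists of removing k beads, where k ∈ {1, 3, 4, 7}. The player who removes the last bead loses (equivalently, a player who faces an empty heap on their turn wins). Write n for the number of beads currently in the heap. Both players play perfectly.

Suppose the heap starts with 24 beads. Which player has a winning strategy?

Use the standard recursion: the mover wins at a terminal position; elsewhere, the mover wins exactly when some move hands the opponent an L position.
n=0: no move; the opponent has just taken the last bead and therefore loses → W
n=1: the only move is to 0(W), a W ⇒ L
n=2: can move to 1, which is L ⇒ W
n=3: moves to 2(W), 0(W); every one is W ⇒ L
n=4: can move to 3, which is L ⇒ W
n=5: can move to 1, which is L ⇒ W
n=6: can move to 3, which is L ⇒ W
n=7: can move to 3, which is L ⇒ W
n=8: can move to 1, which is L ⇒ W
n=9: moves to 8(W), 6(W), 5(W), 2(W); every one is W ⇒ L
n=10: can move to 9, which is L ⇒ W
n=11: moves to 10(W), 8(W), 7(W), 4(W); every one is W ⇒ L
n=12: can move to 11, which is L ⇒ W
n=13: can move to 9, which is L ⇒ W
n=14: can move to 11, which is L ⇒ W
n=15: can move to 11, which is L ⇒ W
n=16: can move to 9, which is L ⇒ W
n=17: moves to 16(W), 14(W), 13(W), 10(W); every one is W ⇒ L
n=18: can move to 17, which is L ⇒ W
n=19: moves to 18(W), 16(W), 15(W), 12(W); every one is W ⇒ L
n=20: can move to 19, which is L ⇒ W
n=21: can move to 17, which is L ⇒ W
n=22: can move to 19, which is L ⇒ W
n=23: can move to 19, which is L ⇒ W
n=24: can move to 17, which is L ⇒ W
The starting position 24 is W: Maya should remove 7, leaving 17, handing over an L position.

Maya wins.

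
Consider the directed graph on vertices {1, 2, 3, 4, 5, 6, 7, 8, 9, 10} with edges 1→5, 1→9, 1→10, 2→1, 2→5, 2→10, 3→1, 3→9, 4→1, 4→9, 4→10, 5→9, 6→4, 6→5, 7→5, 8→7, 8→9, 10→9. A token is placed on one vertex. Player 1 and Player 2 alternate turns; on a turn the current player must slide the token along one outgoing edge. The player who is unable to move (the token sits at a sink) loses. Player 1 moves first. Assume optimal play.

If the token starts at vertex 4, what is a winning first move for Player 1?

Move to 9.

Use the standard recursion: the mover loses at a terminal position; elsewhere, the mover wins exactly when some move hands the opponent an L position.
Every edge goes from a vertex to one that appears earlier in the order 9, 10, 5, 1, 2, 7, 4, 8, 3, 6, so processing vertices in that order labels each vertex after all of its successors.
9: no outgoing edge → L
10: W (go to 9, an L position)
5: W (go to 9, an L position)
1: W (go to 9, an L position)
2: L (options 1(W), 5(W), 10(W) are all W)
7: L (sole option 5(W) is W)
4: W (go to 9, an L position)
8: W (go to 7, an L position)
3: W (go to 9, an L position)
6: L (options 4(W), 5(W) are all W)
From 4, the L positions reachable in one move are: 9.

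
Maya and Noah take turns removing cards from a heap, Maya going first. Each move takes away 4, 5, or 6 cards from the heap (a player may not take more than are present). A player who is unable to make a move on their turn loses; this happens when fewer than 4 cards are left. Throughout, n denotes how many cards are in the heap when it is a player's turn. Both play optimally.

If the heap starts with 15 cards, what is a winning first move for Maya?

Work bottom-up. With no move the player to move loses. Otherwise the position is W if at least one move leads to an L position for the opponent, and L if every move leads to a W.
n=0: no move → L
n=1: no move → L
n=2: no move → L
n=3: no move → L
n=4: →0(L), so W
n=5: →1(L), so W
n=6: →2(L), so W
n=7: →3(L), so W
n=8: →3(L), so W
n=9: →3(L), so W
n=10: →6(W), 5(W), 4(W) — all W, so L
n=11: →7(W), 6(W), 5(W) — all W, so L
n=12: →8(W), 7(W), 6(W) — all W, so L
n=13: →9(W), 8(W), 7(W) — all W, so L
n=14: →10(L), so W
n=15: →11(L), so W
From 15, the L positions reachable in one move are: 11, 10. Any move reaching one of these is winning.

Remove 4, leaving 11.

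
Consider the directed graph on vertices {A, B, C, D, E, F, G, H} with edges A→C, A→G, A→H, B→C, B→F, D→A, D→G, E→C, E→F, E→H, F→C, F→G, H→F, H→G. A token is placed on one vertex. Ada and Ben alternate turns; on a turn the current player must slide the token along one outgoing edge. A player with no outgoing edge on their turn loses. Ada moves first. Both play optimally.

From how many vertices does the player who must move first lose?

2

Classify positions by backward induction: terminal positions (no move available) are L. From any other position, the mover wins iff some move reaches an L.
Every edge goes from a vertex to one that appears earlier in the order G, C, F, H, A, E, B, D, so processing vertices in that order labels each vertex after all of its successors.
G: no outgoing edge → L
C: no outgoing edge → L
F: reaches L-position C → W
H: reaches L-position G → W
A: reaches L-position C → W
E: reaches L-position C → W
B: reaches L-position C → W
D: reaches L-position G → W
The L vertices are C, G; that is 2 in all.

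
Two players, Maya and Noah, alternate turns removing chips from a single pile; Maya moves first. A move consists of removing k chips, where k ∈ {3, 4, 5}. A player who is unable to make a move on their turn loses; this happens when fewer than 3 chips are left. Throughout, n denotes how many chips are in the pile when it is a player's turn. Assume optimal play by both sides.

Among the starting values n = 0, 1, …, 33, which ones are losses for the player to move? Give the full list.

Work bottom-up. With no move the player to move loses. Otherwise the position is W if at least one move leads to an L position for the opponent, and L if every move leads to a W.
n=0: no move → L
n=1: no move → L
n=2: no move → L
n=3: →0(L), so W
n=4: →1(L), so W
n=5: →2(L), so W
n=6: →2(L), so W
n=7: →2(L), so W
n=8: →5(W), 4(W), 3(W) — all W, so L
n=9: →6(W), 5(W), 4(W) — all W, so L
n=10: →7(W), 6(W), 5(W) — all W, so L
n=11: →8(L), so W
n=12: →9(L), so W
n=13: →10(L), so W
n=14: →10(L), so W
n=15: →10(L), so W
n=16: →13(W), 12(W), 11(W) — all W, so L
n=17: →14(W), 13(W), 12(W) — all W, so L
n=18: →15(W), 14(W), 13(W) — all W, so L
n=19: →16(L), so W
n=20: →17(L), so W
n=21: →18(L), so W
n=22: →18(L), so W
n=23: →18(L), so W
n=24: →21(W), 20(W), 19(W) — all W, so L
n=25: →22(W), 21(W), 20(W) — all W, so L
n=26: →23(W), 22(W), 21(W) — all W, so L
n=27: →24(L), so W
n=28: →25(L), so W
n=29: →26(L), so W
n=30: →26(L), so W
n=31: →26(L), so W
n=32: →29(W), 28(W), 27(W) — all W, so L
n=33: →30(W), 29(W), 28(W) — all W, so L
Reading off the rows marked L gives the requested list; there are 14 such values of n.

0, 1, 2, 8, 9, 10, 16, 17, 18, 24, 25, 26, 32, 33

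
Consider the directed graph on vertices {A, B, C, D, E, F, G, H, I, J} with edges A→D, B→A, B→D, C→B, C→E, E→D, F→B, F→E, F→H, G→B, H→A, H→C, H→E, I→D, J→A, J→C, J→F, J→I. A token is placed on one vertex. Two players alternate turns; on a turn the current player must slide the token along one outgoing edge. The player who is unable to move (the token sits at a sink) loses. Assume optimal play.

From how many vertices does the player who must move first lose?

Use the standard recursion: the mover loses at a terminal position; elsewhere, the mover wins exactly when some move hands the opponent an L position.
Every edge goes from a vertex to one that appears earlier in the order D, A, B, E, C, H, G, F, I, J, so processing vertices in that order labels each vertex after all of its successors.
D: no outgoing edge → L
A: reaches L-position D → W
B: reaches L-position D → W
E: reaches L-position D → W
C: only reaches E(W), B(W), all W → L
H: reaches L-position C → W
G: only reaches B(W), which is W → L
F: only reaches H(W), E(W), B(W), all W → L
I: reaches L-position D → W
J: reaches L-position F → W
The L vertices are C, D, F, G; that is 4 in all.

4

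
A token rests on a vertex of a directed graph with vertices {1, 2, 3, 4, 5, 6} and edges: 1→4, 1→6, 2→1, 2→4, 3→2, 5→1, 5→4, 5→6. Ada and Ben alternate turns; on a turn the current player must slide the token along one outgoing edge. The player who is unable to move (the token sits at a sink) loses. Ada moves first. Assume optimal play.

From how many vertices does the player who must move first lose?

Label each position W (a win for the player to move) or L (a loss). A position with no legal move is L; any other position is W exactly when some move reaches an L, and L when every move reaches a W.
Every edge goes from a vertex to one that appears earlier in the order 4, 6, 1, 2, 5, 3, so processing vertices in that order labels each vertex after all of its successors.
4: no outgoing edge → L
6: no outgoing edge → L
1: can move to 6, which is L ⇒ W
2: can move to 4, which is L ⇒ W
5: can move to 6, which is L ⇒ W
3: the only move is to 2(W), a W ⇒ L
The L vertices are 3, 4, 6; that is 3 in all.

3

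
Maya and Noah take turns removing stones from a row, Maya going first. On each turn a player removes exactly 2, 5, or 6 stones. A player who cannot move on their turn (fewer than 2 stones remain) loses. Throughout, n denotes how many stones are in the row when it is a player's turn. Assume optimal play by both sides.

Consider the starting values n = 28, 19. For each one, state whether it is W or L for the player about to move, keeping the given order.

28: W, 19: L

Positions with no move are L. A position that does have a move is losing for the player to move precisely when every available move leads to a winning position for the opponent. Fill in the labels:
n=0: no move → L
n=1: no move → L
n=2: reaches L-position 0 → W
n=3: reaches L-position 1 → W
n=4: only reaches 2(W), which is W → L
n=5: reaches L-position 0 → W
n=6: reaches L-position 4 → W
n=7: reaches L-position 1 → W
n=8: only reaches 6(W), 3(W), 2(W), all W → L
n=9: reaches L-position 4 → W
n=10: reaches L-position 8 → W
n=11: only reaches 9(W), 6(W), 5(W), all W → L
n=12: only reaches 10(W), 7(W), 6(W), all W → L
n=13: reaches L-position 11 → W
n=14: reaches L-position 12 → W
n=15: only reaches 13(W), 10(W), 9(W), all W → L
n=16: reaches L-position 11 → W
n=17: reaches L-position 15 → W
n=18: reaches L-position 12 → W
n=19: only reaches 17(W), 14(W), 13(W), all W → L
n=20: reaches L-position 15 → W
n=21: reaches L-position 19 → W
n=22: only reaches 20(W), 17(W), 16(W), all W → L
n=23: only reaches 21(W), 18(W), 17(W), all W → L
n=24: reaches L-position 22 → W
n=25: reaches L-position 23 → W
n=26: only reaches 24(W), 21(W), 20(W), all W → L
n=27: reaches L-position 22 → W
n=28: reaches L-position 26 → W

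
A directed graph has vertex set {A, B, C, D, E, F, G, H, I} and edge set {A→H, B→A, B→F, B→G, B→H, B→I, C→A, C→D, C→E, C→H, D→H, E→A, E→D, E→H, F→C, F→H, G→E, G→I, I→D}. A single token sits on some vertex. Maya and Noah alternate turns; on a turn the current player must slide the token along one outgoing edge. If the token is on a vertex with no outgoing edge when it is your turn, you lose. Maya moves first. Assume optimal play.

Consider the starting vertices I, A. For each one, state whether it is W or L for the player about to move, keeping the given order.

I: L, A: W

Work bottom-up. With no move the player to move loses. Otherwise the position is W if at least one move leads to an L position for the opponent, and L if every move leads to a W.
Every edge goes from a vertex to one that appears earlier in the order H, A, D, E, C, I, F, G, B, so processing vertices in that order labels each vertex after all of its successors.
H: no outgoing edge → L
A: →H(L), so W
D: →H(L), so W
E: →H(L), so W
C: →H(L), so W
I: →D(W) only, which is W, so L
F: →H(L), so W
G: →I(L), so W
B: →I(L), so W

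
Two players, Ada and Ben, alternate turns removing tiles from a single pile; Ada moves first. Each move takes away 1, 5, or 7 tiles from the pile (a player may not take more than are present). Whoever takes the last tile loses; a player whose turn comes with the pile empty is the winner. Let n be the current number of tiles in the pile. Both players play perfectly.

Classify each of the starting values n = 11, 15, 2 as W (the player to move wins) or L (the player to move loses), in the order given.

11: L, 15: L, 2: W

Positions with no move are W. A position that does have a move is losing for the player to move precisely when every available move leads to a winning position for the opponent. Fill in the labels:
n=0: no move; the opponent has just taken the last tile and therefore loses → W
n=1: only reaches 0(W), which is W → L
n=2: reaches L-position 1 → W
n=3: only reaches 2(W), which is W → L
n=4: reaches L-position 3 → W
n=5: only reaches 4(W), 0(W), all W → L
n=6: reaches L-position 5 → W
n=7: only reaches 6(W), 2(W), 0(W), all W → L
n=8: reaches L-position 7 → W
n=9: only reaches 8(W), 4(W), 2(W), all W → L
n=10: reaches L-position 9 → W
n=11: only reaches 10(W), 6(W), 4(W), all W → L
n=12: reaches L-position 11 → W
n=13: only reaches 12(W), 8(W), 6(W), all W → L
n=14: reaches L-position 13 → W
n=15: only reaches 14(W), 10(W), 8(W), all W → L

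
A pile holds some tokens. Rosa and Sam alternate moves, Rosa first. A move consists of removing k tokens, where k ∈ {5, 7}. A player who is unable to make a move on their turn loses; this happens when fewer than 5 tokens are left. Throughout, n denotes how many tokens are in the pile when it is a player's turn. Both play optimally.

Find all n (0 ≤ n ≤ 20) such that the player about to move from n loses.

0, 1, 2, 3, 4, 12, 13, 14, 15, 16

Label each position W (a win for the player to move) or L (a loss). A position with no legal move is L; any other position is W exactly when some move reaches an L, and L when every move reaches a W.
n=0: no move → L
n=1: no move → L
n=2: no move → L
n=3: no move → L
n=4: no move → L
n=5: reaches L-position 0 → W
n=6: reaches L-position 1 → W
n=7: reaches L-position 2 → W
n=8: reaches L-position 3 → W
n=9: reaches L-position 4 → W
n=10: reaches L-position 3 → W
n=11: reaches L-position 4 → W
n=12: only reaches 7(W), 5(W), all W → L
n=13: only reaches 8(W), 6(W), all W → L
n=14: only reaches 9(W), 7(W), all W → L
n=15: only reaches 10(W), 8(W), all W → L
n=16: only reaches 11(W), 9(W), all W → L
n=17: reaches L-position 12 → W
n=18: reaches L-position 13 → W
n=19: reaches L-position 14 → W
n=20: reaches L-position 15 → W
The losing starting values of n are exactly the entries labelled L in this table (10 of them).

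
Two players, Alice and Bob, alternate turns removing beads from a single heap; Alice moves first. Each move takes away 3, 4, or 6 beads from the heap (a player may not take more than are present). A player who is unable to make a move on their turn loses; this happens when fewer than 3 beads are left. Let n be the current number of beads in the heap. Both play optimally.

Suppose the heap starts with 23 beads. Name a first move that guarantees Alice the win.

Classify positions by backward induction: terminal positions (no move available) are L. From any other position, the mover wins iff some move reaches an L.
n=0: no move → L
n=1: no move → L
n=2: no move → L
n=3: W (go to 0, an L position)
n=4: W (go to 1, an L position)
n=5: W (go to 2, an L position)
n=6: W (go to 2, an L position)
n=7: W (go to 1, an L position)
n=8: W (go to 2, an L position)
n=9: L (options 6(W), 5(W), 3(W) are all W)
n=10: L (options 7(W), 6(W), 4(W) are all W)
n=11: L (options 8(W), 7(W), 5(W) are all W)
n=12: W (go to 9, an L position)
n=13: W (go to 10, an L position)
n=14: W (go to 11, an L position)
n=15: W (go to 11, an L position)
n=16: W (go to 10, an L position)
n=17: W (go to 11, an L position)
n=18: L (options 15(W), 14(W), 12(W) are all W)
n=19: L (options 16(W), 15(W), 13(W) are all W)
n=20: L (options 17(W), 16(W), 14(W) are all W)
n=21: W (go to 18, an L position)
n=22: W (go to 19, an L position)
n=23: W (go to 20, an L position)
From 23, the L positions reachable in one move are: 20, 19. Any move reaching one of these is winning.

Remove 3, leaving 20.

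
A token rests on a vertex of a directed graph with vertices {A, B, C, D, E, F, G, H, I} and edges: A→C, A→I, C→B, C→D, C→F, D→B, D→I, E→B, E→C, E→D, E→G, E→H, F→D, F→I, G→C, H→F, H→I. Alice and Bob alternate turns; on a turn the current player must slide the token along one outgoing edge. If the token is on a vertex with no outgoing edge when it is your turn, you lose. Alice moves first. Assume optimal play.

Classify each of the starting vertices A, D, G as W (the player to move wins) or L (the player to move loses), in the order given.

Label each position W (a win for the player to move) or L (a loss). A position with no legal move is L; any other position is W exactly when some move reaches an L, and L when every move reaches a W.
Every edge goes from a vertex to one that appears earlier in the order B, I, D, F, C, A, G, H, E, so processing vertices in that order labels each vertex after all of its successors.
B: no outgoing edge → L
I: no outgoing edge → L
D: →I(L), so W
F: →I(L), so W
C: →B(L), so W
A: →I(L), so W
G: →C(W) only, which is W, so L
H: →I(L), so W
E: →G(L), so W

A: W, D: W, G: L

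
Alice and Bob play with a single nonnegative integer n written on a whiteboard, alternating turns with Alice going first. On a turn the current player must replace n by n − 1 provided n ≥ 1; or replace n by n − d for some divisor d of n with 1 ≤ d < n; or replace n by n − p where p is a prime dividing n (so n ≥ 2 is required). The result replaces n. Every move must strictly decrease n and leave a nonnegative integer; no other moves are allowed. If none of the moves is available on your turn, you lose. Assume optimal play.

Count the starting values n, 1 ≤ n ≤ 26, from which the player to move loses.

Build the W/L table. Terminal = L. A non-terminal position is W if it has a move to some L; otherwise it is L.
n=0: no move → L
n=1: W (go to 0, an L position)
n=2: W (go to 0, an L position)
n=3: W (go to 0, an L position)
n=4: L (options 2(W), 3(W) are all W)
n=5: W (go to 0, an L position)
n=6: W (go to 4, an L position)
n=7: W (go to 0, an L position)
n=8: W (go to 4, an L position)
n=9: L (options 6(W), 8(W) are all W)
n=10: W (go to 9, an L position)
n=11: W (go to 0, an L position)
n=12: W (go to 9, an L position)
n=13: W (go to 0, an L position)
n=14: L (options 7(W), 12(W), 13(W) are all W)
n=15: W (go to 14, an L position)
n=16: W (go to 14, an L position)
n=17: W (go to 0, an L position)
n=18: W (go to 9, an L position)
n=19: W (go to 0, an L position)
n=20: L (options 10(W), 15(W), 16(W), 18(W), 19(W) are all W)
n=21: W (go to 14, an L position)
n=22: W (go to 20, an L position)
n=23: W (go to 0, an L position)
n=24: W (go to 20, an L position)
n=25: W (go to 20, an L position)
n=26: L (options 13(W), 24(W), 25(W) are all W)
L entries with 1 ≤ n ≤ 26 (n=0 is outside the asked range and is not counted): n = 4, 9, 14, 20, 26; that makes 5.

5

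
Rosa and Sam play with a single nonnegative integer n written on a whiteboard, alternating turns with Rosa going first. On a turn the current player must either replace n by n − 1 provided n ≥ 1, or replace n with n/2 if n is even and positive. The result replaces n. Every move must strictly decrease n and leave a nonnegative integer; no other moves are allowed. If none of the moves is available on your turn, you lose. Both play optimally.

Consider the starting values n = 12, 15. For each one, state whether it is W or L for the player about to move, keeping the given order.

12: W, 15: L

Positions with no move are L. A position that does have a move is losing for the player to move precisely when every available move leads to a winning position for the opponent. Fill in the labels:
n=0: no move → L
n=1: can move to 0, which is L ⇒ W
n=2: the only move is to 1(W), a W ⇒ L
n=3: can move to 2, which is L ⇒ W
n=4: can move to 2, which is L ⇒ W
n=5: the only move is to 4(W), a W ⇒ L
n=6: can move to 5, which is L ⇒ W
n=7: the only move is to 6(W), a W ⇒ L
n=8: can move to 7, which is L ⇒ W
n=9: the only move is to 8(W), a W ⇒ L
n=10: can move to 5, which is L ⇒ W
n=11: the only move is to 10(W), a W ⇒ L
n=12: can move to 11, which is L ⇒ W
n=13: the only move is to 12(W), a W ⇒ L
n=14: can move to 7, which is L ⇒ W
n=15: the only move is to 14(W), a W ⇒ L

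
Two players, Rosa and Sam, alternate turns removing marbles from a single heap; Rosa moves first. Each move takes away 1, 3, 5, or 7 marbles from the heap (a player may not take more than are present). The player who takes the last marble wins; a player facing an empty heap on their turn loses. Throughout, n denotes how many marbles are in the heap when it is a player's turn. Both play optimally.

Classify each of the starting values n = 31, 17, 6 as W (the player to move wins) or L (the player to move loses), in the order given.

31: W, 17: W, 6: L

Work bottom-up. With no move the player to move loses. Otherwise the position is W if at least one move leads to an L position for the opponent, and L if every move leads to a W.
n=0: no move → L
n=1: W (go to 0, an L position)
n=2: L (sole option 1(W) is W)
n=3: W (go to 2, an L position)
n=4: L (options 3(W), 1(W) are all W)
n=5: W (go to 4, an L position)
n=6: L (options 5(W), 3(W), 1(W) are all W)
n=7: W (go to 6, an L position)
n=8: L (options 7(W), 5(W), 3(W), 1(W) are all W)
n=9: W (go to 8, an L position)
n=10: L (options 9(W), 7(W), 5(W), 3(W) are all W)
n=11: W (go to 10, an L position)
n=12: L (options 11(W), 9(W), 7(W), 5(W) are all W)
n=13: W (go to 12, an L position)
n=14: L (options 13(W), 11(W), 9(W), 7(W) are all W)
n=15: W (go to 14, an L position)
n=16: L (options 15(W), 13(W), 11(W), 9(W) are all W)
n=17: W (go to 16, an L position)
n=18: L (options 17(W), 15(W), 13(W), 11(W) are all W)
n=19: W (go to 18, an L position)
n=20: L (options 19(W), 17(W), 15(W), 13(W) are all W)
n=21: W (go to 20, an L position)
n=22: L (options 21(W), 19(W), 17(W), 15(W) are all W)
n=23: W (go to 22, an L position)
n=24: L (options 23(W), 21(W), 19(W), 17(W) are all W)
n=25: W (go to 24, an L position)
n=26: L (options 25(W), 23(W), 21(W), 19(W) are all W)
n=27: W (go to 26, an L position)
n=28: L (options 27(W), 25(W), 23(W), 21(W) are all W)
n=29: W (go to 28, an L position)
n=30: L (options 29(W), 27(W), 25(W), 23(W) are all W)
n=31: W (go to 30, an L position)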